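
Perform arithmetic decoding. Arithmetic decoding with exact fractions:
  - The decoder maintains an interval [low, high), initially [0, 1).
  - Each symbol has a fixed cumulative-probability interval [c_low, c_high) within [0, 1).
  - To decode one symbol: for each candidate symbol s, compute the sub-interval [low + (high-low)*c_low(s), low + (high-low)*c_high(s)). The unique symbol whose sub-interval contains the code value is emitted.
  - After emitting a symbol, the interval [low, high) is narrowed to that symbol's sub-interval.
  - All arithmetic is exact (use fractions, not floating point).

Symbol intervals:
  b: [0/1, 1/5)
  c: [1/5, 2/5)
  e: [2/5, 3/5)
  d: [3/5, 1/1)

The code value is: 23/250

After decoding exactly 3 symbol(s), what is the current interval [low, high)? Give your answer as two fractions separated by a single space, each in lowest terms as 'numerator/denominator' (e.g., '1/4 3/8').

Answer: 11/125 12/125

Derivation:
Step 1: interval [0/1, 1/1), width = 1/1 - 0/1 = 1/1
  'b': [0/1 + 1/1*0/1, 0/1 + 1/1*1/5) = [0/1, 1/5) <- contains code 23/250
  'c': [0/1 + 1/1*1/5, 0/1 + 1/1*2/5) = [1/5, 2/5)
  'e': [0/1 + 1/1*2/5, 0/1 + 1/1*3/5) = [2/5, 3/5)
  'd': [0/1 + 1/1*3/5, 0/1 + 1/1*1/1) = [3/5, 1/1)
  emit 'b', narrow to [0/1, 1/5)
Step 2: interval [0/1, 1/5), width = 1/5 - 0/1 = 1/5
  'b': [0/1 + 1/5*0/1, 0/1 + 1/5*1/5) = [0/1, 1/25)
  'c': [0/1 + 1/5*1/5, 0/1 + 1/5*2/5) = [1/25, 2/25)
  'e': [0/1 + 1/5*2/5, 0/1 + 1/5*3/5) = [2/25, 3/25) <- contains code 23/250
  'd': [0/1 + 1/5*3/5, 0/1 + 1/5*1/1) = [3/25, 1/5)
  emit 'e', narrow to [2/25, 3/25)
Step 3: interval [2/25, 3/25), width = 3/25 - 2/25 = 1/25
  'b': [2/25 + 1/25*0/1, 2/25 + 1/25*1/5) = [2/25, 11/125)
  'c': [2/25 + 1/25*1/5, 2/25 + 1/25*2/5) = [11/125, 12/125) <- contains code 23/250
  'e': [2/25 + 1/25*2/5, 2/25 + 1/25*3/5) = [12/125, 13/125)
  'd': [2/25 + 1/25*3/5, 2/25 + 1/25*1/1) = [13/125, 3/25)
  emit 'c', narrow to [11/125, 12/125)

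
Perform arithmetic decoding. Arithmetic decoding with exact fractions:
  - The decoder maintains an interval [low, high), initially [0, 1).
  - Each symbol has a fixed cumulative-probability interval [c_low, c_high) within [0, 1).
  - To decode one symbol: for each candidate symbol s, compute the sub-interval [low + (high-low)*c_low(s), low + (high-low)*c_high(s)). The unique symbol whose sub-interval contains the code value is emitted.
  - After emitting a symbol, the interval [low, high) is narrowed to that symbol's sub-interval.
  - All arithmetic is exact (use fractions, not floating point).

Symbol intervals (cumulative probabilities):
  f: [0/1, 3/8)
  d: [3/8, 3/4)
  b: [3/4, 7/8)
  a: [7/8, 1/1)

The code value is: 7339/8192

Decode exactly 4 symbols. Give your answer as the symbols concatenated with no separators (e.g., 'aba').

Answer: afdf

Derivation:
Step 1: interval [0/1, 1/1), width = 1/1 - 0/1 = 1/1
  'f': [0/1 + 1/1*0/1, 0/1 + 1/1*3/8) = [0/1, 3/8)
  'd': [0/1 + 1/1*3/8, 0/1 + 1/1*3/4) = [3/8, 3/4)
  'b': [0/1 + 1/1*3/4, 0/1 + 1/1*7/8) = [3/4, 7/8)
  'a': [0/1 + 1/1*7/8, 0/1 + 1/1*1/1) = [7/8, 1/1) <- contains code 7339/8192
  emit 'a', narrow to [7/8, 1/1)
Step 2: interval [7/8, 1/1), width = 1/1 - 7/8 = 1/8
  'f': [7/8 + 1/8*0/1, 7/8 + 1/8*3/8) = [7/8, 59/64) <- contains code 7339/8192
  'd': [7/8 + 1/8*3/8, 7/8 + 1/8*3/4) = [59/64, 31/32)
  'b': [7/8 + 1/8*3/4, 7/8 + 1/8*7/8) = [31/32, 63/64)
  'a': [7/8 + 1/8*7/8, 7/8 + 1/8*1/1) = [63/64, 1/1)
  emit 'f', narrow to [7/8, 59/64)
Step 3: interval [7/8, 59/64), width = 59/64 - 7/8 = 3/64
  'f': [7/8 + 3/64*0/1, 7/8 + 3/64*3/8) = [7/8, 457/512)
  'd': [7/8 + 3/64*3/8, 7/8 + 3/64*3/4) = [457/512, 233/256) <- contains code 7339/8192
  'b': [7/8 + 3/64*3/4, 7/8 + 3/64*7/8) = [233/256, 469/512)
  'a': [7/8 + 3/64*7/8, 7/8 + 3/64*1/1) = [469/512, 59/64)
  emit 'd', narrow to [457/512, 233/256)
Step 4: interval [457/512, 233/256), width = 233/256 - 457/512 = 9/512
  'f': [457/512 + 9/512*0/1, 457/512 + 9/512*3/8) = [457/512, 3683/4096) <- contains code 7339/8192
  'd': [457/512 + 9/512*3/8, 457/512 + 9/512*3/4) = [3683/4096, 1855/2048)
  'b': [457/512 + 9/512*3/4, 457/512 + 9/512*7/8) = [1855/2048, 3719/4096)
  'a': [457/512 + 9/512*7/8, 457/512 + 9/512*1/1) = [3719/4096, 233/256)
  emit 'f', narrow to [457/512, 3683/4096)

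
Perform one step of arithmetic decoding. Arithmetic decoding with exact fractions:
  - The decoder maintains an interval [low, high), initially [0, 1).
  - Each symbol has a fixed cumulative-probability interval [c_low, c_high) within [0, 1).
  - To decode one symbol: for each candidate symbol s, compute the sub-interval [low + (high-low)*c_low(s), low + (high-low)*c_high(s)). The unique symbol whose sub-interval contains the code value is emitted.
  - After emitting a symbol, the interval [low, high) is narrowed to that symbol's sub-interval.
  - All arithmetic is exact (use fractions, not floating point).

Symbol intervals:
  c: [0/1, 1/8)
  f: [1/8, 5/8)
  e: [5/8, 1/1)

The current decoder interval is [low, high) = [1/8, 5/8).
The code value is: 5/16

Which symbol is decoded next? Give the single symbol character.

Interval width = high − low = 5/8 − 1/8 = 1/2
Scaled code = (code − low) / width = (5/16 − 1/8) / 1/2 = 3/8
  c: [0/1, 1/8) 
  f: [1/8, 5/8) ← scaled code falls here ✓
  e: [5/8, 1/1) 

Answer: f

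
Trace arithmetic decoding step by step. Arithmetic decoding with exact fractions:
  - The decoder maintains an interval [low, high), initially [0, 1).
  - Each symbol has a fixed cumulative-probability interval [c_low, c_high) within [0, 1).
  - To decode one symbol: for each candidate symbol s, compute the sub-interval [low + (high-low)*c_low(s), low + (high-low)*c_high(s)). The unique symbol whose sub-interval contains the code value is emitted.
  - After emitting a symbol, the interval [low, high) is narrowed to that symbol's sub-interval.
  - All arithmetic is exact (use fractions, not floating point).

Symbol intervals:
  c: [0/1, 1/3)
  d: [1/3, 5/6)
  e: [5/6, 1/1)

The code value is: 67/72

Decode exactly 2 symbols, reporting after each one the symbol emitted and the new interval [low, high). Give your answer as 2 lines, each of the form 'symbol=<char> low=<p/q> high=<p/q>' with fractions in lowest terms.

Step 1: interval [0/1, 1/1), width = 1/1 - 0/1 = 1/1
  'c': [0/1 + 1/1*0/1, 0/1 + 1/1*1/3) = [0/1, 1/3)
  'd': [0/1 + 1/1*1/3, 0/1 + 1/1*5/6) = [1/3, 5/6)
  'e': [0/1 + 1/1*5/6, 0/1 + 1/1*1/1) = [5/6, 1/1) <- contains code 67/72
  emit 'e', narrow to [5/6, 1/1)
Step 2: interval [5/6, 1/1), width = 1/1 - 5/6 = 1/6
  'c': [5/6 + 1/6*0/1, 5/6 + 1/6*1/3) = [5/6, 8/9)
  'd': [5/6 + 1/6*1/3, 5/6 + 1/6*5/6) = [8/9, 35/36) <- contains code 67/72
  'e': [5/6 + 1/6*5/6, 5/6 + 1/6*1/1) = [35/36, 1/1)
  emit 'd', narrow to [8/9, 35/36)

Answer: symbol=e low=5/6 high=1/1
symbol=d low=8/9 high=35/36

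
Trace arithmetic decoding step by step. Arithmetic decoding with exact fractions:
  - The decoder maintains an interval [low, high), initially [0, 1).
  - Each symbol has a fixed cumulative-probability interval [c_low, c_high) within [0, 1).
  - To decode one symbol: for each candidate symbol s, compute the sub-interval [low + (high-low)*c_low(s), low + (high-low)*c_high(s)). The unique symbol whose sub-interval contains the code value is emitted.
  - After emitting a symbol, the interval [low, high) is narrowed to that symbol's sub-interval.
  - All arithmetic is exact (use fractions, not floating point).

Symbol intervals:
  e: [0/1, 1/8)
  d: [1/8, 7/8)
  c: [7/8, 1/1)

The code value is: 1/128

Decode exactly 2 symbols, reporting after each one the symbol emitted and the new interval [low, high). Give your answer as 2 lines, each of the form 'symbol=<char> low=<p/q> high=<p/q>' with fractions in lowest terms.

Answer: symbol=e low=0/1 high=1/8
symbol=e low=0/1 high=1/64

Derivation:
Step 1: interval [0/1, 1/1), width = 1/1 - 0/1 = 1/1
  'e': [0/1 + 1/1*0/1, 0/1 + 1/1*1/8) = [0/1, 1/8) <- contains code 1/128
  'd': [0/1 + 1/1*1/8, 0/1 + 1/1*7/8) = [1/8, 7/8)
  'c': [0/1 + 1/1*7/8, 0/1 + 1/1*1/1) = [7/8, 1/1)
  emit 'e', narrow to [0/1, 1/8)
Step 2: interval [0/1, 1/8), width = 1/8 - 0/1 = 1/8
  'e': [0/1 + 1/8*0/1, 0/1 + 1/8*1/8) = [0/1, 1/64) <- contains code 1/128
  'd': [0/1 + 1/8*1/8, 0/1 + 1/8*7/8) = [1/64, 7/64)
  'c': [0/1 + 1/8*7/8, 0/1 + 1/8*1/1) = [7/64, 1/8)
  emit 'e', narrow to [0/1, 1/64)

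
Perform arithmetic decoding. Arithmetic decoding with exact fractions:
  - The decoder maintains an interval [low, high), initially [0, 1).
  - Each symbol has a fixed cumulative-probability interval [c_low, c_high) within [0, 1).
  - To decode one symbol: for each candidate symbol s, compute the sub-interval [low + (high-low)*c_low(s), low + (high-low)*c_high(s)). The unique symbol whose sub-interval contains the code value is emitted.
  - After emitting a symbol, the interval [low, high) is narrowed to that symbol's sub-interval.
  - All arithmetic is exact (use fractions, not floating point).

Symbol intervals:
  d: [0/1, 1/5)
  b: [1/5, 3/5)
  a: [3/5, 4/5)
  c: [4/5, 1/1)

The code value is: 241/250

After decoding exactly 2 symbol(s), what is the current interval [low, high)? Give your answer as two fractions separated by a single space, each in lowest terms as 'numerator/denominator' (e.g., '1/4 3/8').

Answer: 24/25 1/1

Derivation:
Step 1: interval [0/1, 1/1), width = 1/1 - 0/1 = 1/1
  'd': [0/1 + 1/1*0/1, 0/1 + 1/1*1/5) = [0/1, 1/5)
  'b': [0/1 + 1/1*1/5, 0/1 + 1/1*3/5) = [1/5, 3/5)
  'a': [0/1 + 1/1*3/5, 0/1 + 1/1*4/5) = [3/5, 4/5)
  'c': [0/1 + 1/1*4/5, 0/1 + 1/1*1/1) = [4/5, 1/1) <- contains code 241/250
  emit 'c', narrow to [4/5, 1/1)
Step 2: interval [4/5, 1/1), width = 1/1 - 4/5 = 1/5
  'd': [4/5 + 1/5*0/1, 4/5 + 1/5*1/5) = [4/5, 21/25)
  'b': [4/5 + 1/5*1/5, 4/5 + 1/5*3/5) = [21/25, 23/25)
  'a': [4/5 + 1/5*3/5, 4/5 + 1/5*4/5) = [23/25, 24/25)
  'c': [4/5 + 1/5*4/5, 4/5 + 1/5*1/1) = [24/25, 1/1) <- contains code 241/250
  emit 'c', narrow to [24/25, 1/1)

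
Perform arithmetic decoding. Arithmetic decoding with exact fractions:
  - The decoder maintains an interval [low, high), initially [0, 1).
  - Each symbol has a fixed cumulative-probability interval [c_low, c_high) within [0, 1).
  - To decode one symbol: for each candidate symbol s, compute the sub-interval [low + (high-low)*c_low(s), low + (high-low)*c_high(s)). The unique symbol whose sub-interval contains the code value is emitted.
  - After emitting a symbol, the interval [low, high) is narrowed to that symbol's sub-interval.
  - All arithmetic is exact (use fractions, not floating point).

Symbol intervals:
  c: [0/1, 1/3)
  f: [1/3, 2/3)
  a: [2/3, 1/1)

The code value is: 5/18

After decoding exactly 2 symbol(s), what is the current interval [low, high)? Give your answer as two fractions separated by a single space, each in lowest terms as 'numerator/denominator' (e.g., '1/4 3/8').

Answer: 2/9 1/3

Derivation:
Step 1: interval [0/1, 1/1), width = 1/1 - 0/1 = 1/1
  'c': [0/1 + 1/1*0/1, 0/1 + 1/1*1/3) = [0/1, 1/3) <- contains code 5/18
  'f': [0/1 + 1/1*1/3, 0/1 + 1/1*2/3) = [1/3, 2/3)
  'a': [0/1 + 1/1*2/3, 0/1 + 1/1*1/1) = [2/3, 1/1)
  emit 'c', narrow to [0/1, 1/3)
Step 2: interval [0/1, 1/3), width = 1/3 - 0/1 = 1/3
  'c': [0/1 + 1/3*0/1, 0/1 + 1/3*1/3) = [0/1, 1/9)
  'f': [0/1 + 1/3*1/3, 0/1 + 1/3*2/3) = [1/9, 2/9)
  'a': [0/1 + 1/3*2/3, 0/1 + 1/3*1/1) = [2/9, 1/3) <- contains code 5/18
  emit 'a', narrow to [2/9, 1/3)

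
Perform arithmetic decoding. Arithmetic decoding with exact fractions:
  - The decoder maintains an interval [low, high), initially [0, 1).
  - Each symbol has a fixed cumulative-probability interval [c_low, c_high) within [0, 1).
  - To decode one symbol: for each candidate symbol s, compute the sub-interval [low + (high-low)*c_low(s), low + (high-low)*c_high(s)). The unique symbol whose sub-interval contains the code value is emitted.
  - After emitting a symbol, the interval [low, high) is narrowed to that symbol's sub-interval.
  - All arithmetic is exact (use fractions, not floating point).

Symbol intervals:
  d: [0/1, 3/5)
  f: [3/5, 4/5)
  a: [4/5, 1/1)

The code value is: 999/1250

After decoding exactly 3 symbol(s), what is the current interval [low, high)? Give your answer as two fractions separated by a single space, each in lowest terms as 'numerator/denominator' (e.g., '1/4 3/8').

Step 1: interval [0/1, 1/1), width = 1/1 - 0/1 = 1/1
  'd': [0/1 + 1/1*0/1, 0/1 + 1/1*3/5) = [0/1, 3/5)
  'f': [0/1 + 1/1*3/5, 0/1 + 1/1*4/5) = [3/5, 4/5) <- contains code 999/1250
  'a': [0/1 + 1/1*4/5, 0/1 + 1/1*1/1) = [4/5, 1/1)
  emit 'f', narrow to [3/5, 4/5)
Step 2: interval [3/5, 4/5), width = 4/5 - 3/5 = 1/5
  'd': [3/5 + 1/5*0/1, 3/5 + 1/5*3/5) = [3/5, 18/25)
  'f': [3/5 + 1/5*3/5, 3/5 + 1/5*4/5) = [18/25, 19/25)
  'a': [3/5 + 1/5*4/5, 3/5 + 1/5*1/1) = [19/25, 4/5) <- contains code 999/1250
  emit 'a', narrow to [19/25, 4/5)
Step 3: interval [19/25, 4/5), width = 4/5 - 19/25 = 1/25
  'd': [19/25 + 1/25*0/1, 19/25 + 1/25*3/5) = [19/25, 98/125)
  'f': [19/25 + 1/25*3/5, 19/25 + 1/25*4/5) = [98/125, 99/125)
  'a': [19/25 + 1/25*4/5, 19/25 + 1/25*1/1) = [99/125, 4/5) <- contains code 999/1250
  emit 'a', narrow to [99/125, 4/5)

Answer: 99/125 4/5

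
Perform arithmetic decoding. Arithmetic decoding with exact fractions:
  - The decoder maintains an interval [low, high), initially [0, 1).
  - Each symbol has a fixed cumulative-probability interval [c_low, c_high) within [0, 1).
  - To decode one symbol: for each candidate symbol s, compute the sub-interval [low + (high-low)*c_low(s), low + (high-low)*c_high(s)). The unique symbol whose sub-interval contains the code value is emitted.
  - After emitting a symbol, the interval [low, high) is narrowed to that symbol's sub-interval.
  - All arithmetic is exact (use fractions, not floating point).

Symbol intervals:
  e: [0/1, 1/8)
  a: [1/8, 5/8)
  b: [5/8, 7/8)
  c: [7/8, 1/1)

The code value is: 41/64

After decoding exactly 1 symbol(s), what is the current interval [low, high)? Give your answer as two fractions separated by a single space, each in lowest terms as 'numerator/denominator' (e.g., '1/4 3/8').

Step 1: interval [0/1, 1/1), width = 1/1 - 0/1 = 1/1
  'e': [0/1 + 1/1*0/1, 0/1 + 1/1*1/8) = [0/1, 1/8)
  'a': [0/1 + 1/1*1/8, 0/1 + 1/1*5/8) = [1/8, 5/8)
  'b': [0/1 + 1/1*5/8, 0/1 + 1/1*7/8) = [5/8, 7/8) <- contains code 41/64
  'c': [0/1 + 1/1*7/8, 0/1 + 1/1*1/1) = [7/8, 1/1)
  emit 'b', narrow to [5/8, 7/8)

Answer: 5/8 7/8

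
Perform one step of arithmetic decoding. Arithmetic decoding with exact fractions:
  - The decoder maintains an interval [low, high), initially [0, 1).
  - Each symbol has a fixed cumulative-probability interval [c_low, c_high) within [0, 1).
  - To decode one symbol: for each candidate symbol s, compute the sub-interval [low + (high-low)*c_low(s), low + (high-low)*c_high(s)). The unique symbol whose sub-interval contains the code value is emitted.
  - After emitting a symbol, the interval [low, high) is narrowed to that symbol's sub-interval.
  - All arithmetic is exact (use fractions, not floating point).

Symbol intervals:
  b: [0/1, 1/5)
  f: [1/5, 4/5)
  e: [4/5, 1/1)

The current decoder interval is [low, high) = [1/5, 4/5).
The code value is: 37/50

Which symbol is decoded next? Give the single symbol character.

Interval width = high − low = 4/5 − 1/5 = 3/5
Scaled code = (code − low) / width = (37/50 − 1/5) / 3/5 = 9/10
  b: [0/1, 1/5) 
  f: [1/5, 4/5) 
  e: [4/5, 1/1) ← scaled code falls here ✓

Answer: e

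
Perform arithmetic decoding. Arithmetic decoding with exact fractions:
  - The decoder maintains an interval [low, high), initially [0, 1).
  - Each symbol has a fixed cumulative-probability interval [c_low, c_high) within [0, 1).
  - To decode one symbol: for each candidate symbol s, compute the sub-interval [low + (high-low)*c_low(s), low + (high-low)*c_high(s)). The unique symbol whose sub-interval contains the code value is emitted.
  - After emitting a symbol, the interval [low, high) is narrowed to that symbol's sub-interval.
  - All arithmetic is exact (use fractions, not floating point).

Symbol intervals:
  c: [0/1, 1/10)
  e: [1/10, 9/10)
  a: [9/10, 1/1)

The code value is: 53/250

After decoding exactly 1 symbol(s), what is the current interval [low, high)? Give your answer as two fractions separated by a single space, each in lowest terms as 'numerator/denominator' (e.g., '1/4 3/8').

Step 1: interval [0/1, 1/1), width = 1/1 - 0/1 = 1/1
  'c': [0/1 + 1/1*0/1, 0/1 + 1/1*1/10) = [0/1, 1/10)
  'e': [0/1 + 1/1*1/10, 0/1 + 1/1*9/10) = [1/10, 9/10) <- contains code 53/250
  'a': [0/1 + 1/1*9/10, 0/1 + 1/1*1/1) = [9/10, 1/1)
  emit 'e', narrow to [1/10, 9/10)

Answer: 1/10 9/10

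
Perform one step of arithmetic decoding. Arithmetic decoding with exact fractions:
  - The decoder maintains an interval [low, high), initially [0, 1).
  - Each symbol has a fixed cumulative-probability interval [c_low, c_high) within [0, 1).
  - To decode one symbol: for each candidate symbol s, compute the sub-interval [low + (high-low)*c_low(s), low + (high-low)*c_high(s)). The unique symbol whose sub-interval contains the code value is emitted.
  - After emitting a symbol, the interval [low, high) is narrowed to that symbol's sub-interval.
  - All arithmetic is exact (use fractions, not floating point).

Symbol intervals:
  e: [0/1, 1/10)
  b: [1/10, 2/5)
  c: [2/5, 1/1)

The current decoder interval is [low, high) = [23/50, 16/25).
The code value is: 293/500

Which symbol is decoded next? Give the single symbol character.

Interval width = high − low = 16/25 − 23/50 = 9/50
Scaled code = (code − low) / width = (293/500 − 23/50) / 9/50 = 7/10
  e: [0/1, 1/10) 
  b: [1/10, 2/5) 
  c: [2/5, 1/1) ← scaled code falls here ✓

Answer: c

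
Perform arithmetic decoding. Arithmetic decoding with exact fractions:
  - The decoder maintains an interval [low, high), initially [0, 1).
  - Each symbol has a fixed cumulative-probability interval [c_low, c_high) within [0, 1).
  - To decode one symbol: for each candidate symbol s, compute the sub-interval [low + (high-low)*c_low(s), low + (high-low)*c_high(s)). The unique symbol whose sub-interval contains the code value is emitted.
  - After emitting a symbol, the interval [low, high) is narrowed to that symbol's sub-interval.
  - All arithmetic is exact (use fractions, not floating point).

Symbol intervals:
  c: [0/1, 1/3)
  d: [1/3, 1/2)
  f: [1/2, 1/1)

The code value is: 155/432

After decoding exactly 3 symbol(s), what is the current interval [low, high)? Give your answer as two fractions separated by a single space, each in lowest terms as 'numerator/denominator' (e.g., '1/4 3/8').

Answer: 19/54 13/36

Derivation:
Step 1: interval [0/1, 1/1), width = 1/1 - 0/1 = 1/1
  'c': [0/1 + 1/1*0/1, 0/1 + 1/1*1/3) = [0/1, 1/3)
  'd': [0/1 + 1/1*1/3, 0/1 + 1/1*1/2) = [1/3, 1/2) <- contains code 155/432
  'f': [0/1 + 1/1*1/2, 0/1 + 1/1*1/1) = [1/2, 1/1)
  emit 'd', narrow to [1/3, 1/2)
Step 2: interval [1/3, 1/2), width = 1/2 - 1/3 = 1/6
  'c': [1/3 + 1/6*0/1, 1/3 + 1/6*1/3) = [1/3, 7/18) <- contains code 155/432
  'd': [1/3 + 1/6*1/3, 1/3 + 1/6*1/2) = [7/18, 5/12)
  'f': [1/3 + 1/6*1/2, 1/3 + 1/6*1/1) = [5/12, 1/2)
  emit 'c', narrow to [1/3, 7/18)
Step 3: interval [1/3, 7/18), width = 7/18 - 1/3 = 1/18
  'c': [1/3 + 1/18*0/1, 1/3 + 1/18*1/3) = [1/3, 19/54)
  'd': [1/3 + 1/18*1/3, 1/3 + 1/18*1/2) = [19/54, 13/36) <- contains code 155/432
  'f': [1/3 + 1/18*1/2, 1/3 + 1/18*1/1) = [13/36, 7/18)
  emit 'd', narrow to [19/54, 13/36)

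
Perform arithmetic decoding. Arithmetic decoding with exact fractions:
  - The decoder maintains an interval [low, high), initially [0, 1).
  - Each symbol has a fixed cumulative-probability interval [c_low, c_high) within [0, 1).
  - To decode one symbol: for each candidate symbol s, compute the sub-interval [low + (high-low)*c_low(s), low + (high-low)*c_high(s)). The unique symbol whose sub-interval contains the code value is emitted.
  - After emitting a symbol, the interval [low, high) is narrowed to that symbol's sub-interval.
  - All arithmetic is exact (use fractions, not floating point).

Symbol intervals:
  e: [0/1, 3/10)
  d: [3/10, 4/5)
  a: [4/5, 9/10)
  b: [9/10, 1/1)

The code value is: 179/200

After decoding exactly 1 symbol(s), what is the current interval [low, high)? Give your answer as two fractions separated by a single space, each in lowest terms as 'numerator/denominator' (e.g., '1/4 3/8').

Answer: 4/5 9/10

Derivation:
Step 1: interval [0/1, 1/1), width = 1/1 - 0/1 = 1/1
  'e': [0/1 + 1/1*0/1, 0/1 + 1/1*3/10) = [0/1, 3/10)
  'd': [0/1 + 1/1*3/10, 0/1 + 1/1*4/5) = [3/10, 4/5)
  'a': [0/1 + 1/1*4/5, 0/1 + 1/1*9/10) = [4/5, 9/10) <- contains code 179/200
  'b': [0/1 + 1/1*9/10, 0/1 + 1/1*1/1) = [9/10, 1/1)
  emit 'a', narrow to [4/5, 9/10)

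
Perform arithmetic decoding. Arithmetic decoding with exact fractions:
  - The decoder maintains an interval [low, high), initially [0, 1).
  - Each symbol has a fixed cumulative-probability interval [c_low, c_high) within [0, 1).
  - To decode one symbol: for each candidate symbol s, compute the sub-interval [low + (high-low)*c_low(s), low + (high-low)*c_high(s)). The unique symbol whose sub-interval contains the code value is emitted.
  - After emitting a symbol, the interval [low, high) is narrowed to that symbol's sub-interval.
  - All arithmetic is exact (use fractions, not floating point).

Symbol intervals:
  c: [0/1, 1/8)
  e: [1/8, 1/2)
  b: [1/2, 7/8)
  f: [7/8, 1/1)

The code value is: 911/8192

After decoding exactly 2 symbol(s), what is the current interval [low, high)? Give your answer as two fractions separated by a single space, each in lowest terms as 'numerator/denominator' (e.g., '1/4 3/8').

Step 1: interval [0/1, 1/1), width = 1/1 - 0/1 = 1/1
  'c': [0/1 + 1/1*0/1, 0/1 + 1/1*1/8) = [0/1, 1/8) <- contains code 911/8192
  'e': [0/1 + 1/1*1/8, 0/1 + 1/1*1/2) = [1/8, 1/2)
  'b': [0/1 + 1/1*1/2, 0/1 + 1/1*7/8) = [1/2, 7/8)
  'f': [0/1 + 1/1*7/8, 0/1 + 1/1*1/1) = [7/8, 1/1)
  emit 'c', narrow to [0/1, 1/8)
Step 2: interval [0/1, 1/8), width = 1/8 - 0/1 = 1/8
  'c': [0/1 + 1/8*0/1, 0/1 + 1/8*1/8) = [0/1, 1/64)
  'e': [0/1 + 1/8*1/8, 0/1 + 1/8*1/2) = [1/64, 1/16)
  'b': [0/1 + 1/8*1/2, 0/1 + 1/8*7/8) = [1/16, 7/64)
  'f': [0/1 + 1/8*7/8, 0/1 + 1/8*1/1) = [7/64, 1/8) <- contains code 911/8192
  emit 'f', narrow to [7/64, 1/8)

Answer: 7/64 1/8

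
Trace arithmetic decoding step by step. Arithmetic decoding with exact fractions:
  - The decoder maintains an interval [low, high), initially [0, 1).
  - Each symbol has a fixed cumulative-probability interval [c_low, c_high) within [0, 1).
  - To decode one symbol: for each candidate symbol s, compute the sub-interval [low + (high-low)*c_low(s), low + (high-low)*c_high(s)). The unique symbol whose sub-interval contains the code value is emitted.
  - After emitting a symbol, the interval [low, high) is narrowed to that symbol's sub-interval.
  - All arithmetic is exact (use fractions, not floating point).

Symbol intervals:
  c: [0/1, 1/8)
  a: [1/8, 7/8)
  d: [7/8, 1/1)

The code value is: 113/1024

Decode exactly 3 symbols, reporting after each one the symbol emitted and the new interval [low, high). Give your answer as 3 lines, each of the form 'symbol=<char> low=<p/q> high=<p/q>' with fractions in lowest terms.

Answer: symbol=c low=0/1 high=1/8
symbol=d low=7/64 high=1/8
symbol=c low=7/64 high=57/512

Derivation:
Step 1: interval [0/1, 1/1), width = 1/1 - 0/1 = 1/1
  'c': [0/1 + 1/1*0/1, 0/1 + 1/1*1/8) = [0/1, 1/8) <- contains code 113/1024
  'a': [0/1 + 1/1*1/8, 0/1 + 1/1*7/8) = [1/8, 7/8)
  'd': [0/1 + 1/1*7/8, 0/1 + 1/1*1/1) = [7/8, 1/1)
  emit 'c', narrow to [0/1, 1/8)
Step 2: interval [0/1, 1/8), width = 1/8 - 0/1 = 1/8
  'c': [0/1 + 1/8*0/1, 0/1 + 1/8*1/8) = [0/1, 1/64)
  'a': [0/1 + 1/8*1/8, 0/1 + 1/8*7/8) = [1/64, 7/64)
  'd': [0/1 + 1/8*7/8, 0/1 + 1/8*1/1) = [7/64, 1/8) <- contains code 113/1024
  emit 'd', narrow to [7/64, 1/8)
Step 3: interval [7/64, 1/8), width = 1/8 - 7/64 = 1/64
  'c': [7/64 + 1/64*0/1, 7/64 + 1/64*1/8) = [7/64, 57/512) <- contains code 113/1024
  'a': [7/64 + 1/64*1/8, 7/64 + 1/64*7/8) = [57/512, 63/512)
  'd': [7/64 + 1/64*7/8, 7/64 + 1/64*1/1) = [63/512, 1/8)
  emit 'c', narrow to [7/64, 57/512)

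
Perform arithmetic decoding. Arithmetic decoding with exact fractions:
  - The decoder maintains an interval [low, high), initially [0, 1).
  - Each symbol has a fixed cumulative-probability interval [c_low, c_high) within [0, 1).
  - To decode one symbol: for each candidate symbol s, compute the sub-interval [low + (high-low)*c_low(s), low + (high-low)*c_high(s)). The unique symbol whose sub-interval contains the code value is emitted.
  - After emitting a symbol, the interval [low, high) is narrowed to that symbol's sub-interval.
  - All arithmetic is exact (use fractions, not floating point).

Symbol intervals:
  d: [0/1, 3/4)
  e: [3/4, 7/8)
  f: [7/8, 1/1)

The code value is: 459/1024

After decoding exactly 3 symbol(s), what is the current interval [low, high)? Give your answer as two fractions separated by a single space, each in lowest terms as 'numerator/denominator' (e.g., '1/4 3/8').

Answer: 27/64 63/128

Derivation:
Step 1: interval [0/1, 1/1), width = 1/1 - 0/1 = 1/1
  'd': [0/1 + 1/1*0/1, 0/1 + 1/1*3/4) = [0/1, 3/4) <- contains code 459/1024
  'e': [0/1 + 1/1*3/4, 0/1 + 1/1*7/8) = [3/4, 7/8)
  'f': [0/1 + 1/1*7/8, 0/1 + 1/1*1/1) = [7/8, 1/1)
  emit 'd', narrow to [0/1, 3/4)
Step 2: interval [0/1, 3/4), width = 3/4 - 0/1 = 3/4
  'd': [0/1 + 3/4*0/1, 0/1 + 3/4*3/4) = [0/1, 9/16) <- contains code 459/1024
  'e': [0/1 + 3/4*3/4, 0/1 + 3/4*7/8) = [9/16, 21/32)
  'f': [0/1 + 3/4*7/8, 0/1 + 3/4*1/1) = [21/32, 3/4)
  emit 'd', narrow to [0/1, 9/16)
Step 3: interval [0/1, 9/16), width = 9/16 - 0/1 = 9/16
  'd': [0/1 + 9/16*0/1, 0/1 + 9/16*3/4) = [0/1, 27/64)
  'e': [0/1 + 9/16*3/4, 0/1 + 9/16*7/8) = [27/64, 63/128) <- contains code 459/1024
  'f': [0/1 + 9/16*7/8, 0/1 + 9/16*1/1) = [63/128, 9/16)
  emit 'e', narrow to [27/64, 63/128)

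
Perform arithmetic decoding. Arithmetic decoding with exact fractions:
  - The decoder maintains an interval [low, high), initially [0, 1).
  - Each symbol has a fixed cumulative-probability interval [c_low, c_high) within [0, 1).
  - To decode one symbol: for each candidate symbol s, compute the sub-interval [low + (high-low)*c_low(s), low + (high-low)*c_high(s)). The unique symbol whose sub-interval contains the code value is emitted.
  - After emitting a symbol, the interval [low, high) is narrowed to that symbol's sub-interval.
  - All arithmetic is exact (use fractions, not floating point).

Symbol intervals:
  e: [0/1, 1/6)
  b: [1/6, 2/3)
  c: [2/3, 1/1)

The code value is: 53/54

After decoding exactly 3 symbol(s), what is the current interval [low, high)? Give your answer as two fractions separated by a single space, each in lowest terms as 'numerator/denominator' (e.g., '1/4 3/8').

Step 1: interval [0/1, 1/1), width = 1/1 - 0/1 = 1/1
  'e': [0/1 + 1/1*0/1, 0/1 + 1/1*1/6) = [0/1, 1/6)
  'b': [0/1 + 1/1*1/6, 0/1 + 1/1*2/3) = [1/6, 2/3)
  'c': [0/1 + 1/1*2/3, 0/1 + 1/1*1/1) = [2/3, 1/1) <- contains code 53/54
  emit 'c', narrow to [2/3, 1/1)
Step 2: interval [2/3, 1/1), width = 1/1 - 2/3 = 1/3
  'e': [2/3 + 1/3*0/1, 2/3 + 1/3*1/6) = [2/3, 13/18)
  'b': [2/3 + 1/3*1/6, 2/3 + 1/3*2/3) = [13/18, 8/9)
  'c': [2/3 + 1/3*2/3, 2/3 + 1/3*1/1) = [8/9, 1/1) <- contains code 53/54
  emit 'c', narrow to [8/9, 1/1)
Step 3: interval [8/9, 1/1), width = 1/1 - 8/9 = 1/9
  'e': [8/9 + 1/9*0/1, 8/9 + 1/9*1/6) = [8/9, 49/54)
  'b': [8/9 + 1/9*1/6, 8/9 + 1/9*2/3) = [49/54, 26/27)
  'c': [8/9 + 1/9*2/3, 8/9 + 1/9*1/1) = [26/27, 1/1) <- contains code 53/54
  emit 'c', narrow to [26/27, 1/1)

Answer: 26/27 1/1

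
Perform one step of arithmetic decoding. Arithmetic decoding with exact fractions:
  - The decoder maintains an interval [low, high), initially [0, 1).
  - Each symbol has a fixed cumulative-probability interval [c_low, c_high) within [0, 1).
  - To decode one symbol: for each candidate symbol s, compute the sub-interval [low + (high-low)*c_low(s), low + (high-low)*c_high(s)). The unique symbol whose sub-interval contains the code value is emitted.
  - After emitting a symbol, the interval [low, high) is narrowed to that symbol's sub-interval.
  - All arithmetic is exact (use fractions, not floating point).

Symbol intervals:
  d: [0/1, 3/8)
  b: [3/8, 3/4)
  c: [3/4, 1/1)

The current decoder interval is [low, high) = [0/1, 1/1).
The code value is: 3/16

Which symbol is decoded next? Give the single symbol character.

Answer: d

Derivation:
Interval width = high − low = 1/1 − 0/1 = 1/1
Scaled code = (code − low) / width = (3/16 − 0/1) / 1/1 = 3/16
  d: [0/1, 3/8) ← scaled code falls here ✓
  b: [3/8, 3/4) 
  c: [3/4, 1/1) 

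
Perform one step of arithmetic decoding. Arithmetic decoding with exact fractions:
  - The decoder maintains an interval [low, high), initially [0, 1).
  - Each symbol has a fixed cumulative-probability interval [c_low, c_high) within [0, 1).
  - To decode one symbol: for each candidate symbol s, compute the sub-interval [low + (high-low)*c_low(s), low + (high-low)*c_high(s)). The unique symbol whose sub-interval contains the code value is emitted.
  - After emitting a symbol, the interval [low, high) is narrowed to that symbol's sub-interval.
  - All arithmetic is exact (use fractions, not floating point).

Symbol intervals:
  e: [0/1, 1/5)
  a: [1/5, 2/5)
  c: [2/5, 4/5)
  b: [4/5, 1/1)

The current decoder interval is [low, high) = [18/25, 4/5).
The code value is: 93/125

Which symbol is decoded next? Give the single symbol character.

Answer: a

Derivation:
Interval width = high − low = 4/5 − 18/25 = 2/25
Scaled code = (code − low) / width = (93/125 − 18/25) / 2/25 = 3/10
  e: [0/1, 1/5) 
  a: [1/5, 2/5) ← scaled code falls here ✓
  c: [2/5, 4/5) 
  b: [4/5, 1/1) 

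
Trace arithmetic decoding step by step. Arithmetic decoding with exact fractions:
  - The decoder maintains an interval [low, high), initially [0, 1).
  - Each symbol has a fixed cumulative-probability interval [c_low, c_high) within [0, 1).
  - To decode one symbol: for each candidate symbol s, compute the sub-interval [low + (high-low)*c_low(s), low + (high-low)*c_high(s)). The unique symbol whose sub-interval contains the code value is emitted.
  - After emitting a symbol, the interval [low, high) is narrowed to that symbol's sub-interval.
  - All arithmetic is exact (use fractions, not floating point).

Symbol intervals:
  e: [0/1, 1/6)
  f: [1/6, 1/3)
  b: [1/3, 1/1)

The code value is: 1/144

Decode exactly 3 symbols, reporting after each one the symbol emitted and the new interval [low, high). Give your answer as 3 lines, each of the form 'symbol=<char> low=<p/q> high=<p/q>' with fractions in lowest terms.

Step 1: interval [0/1, 1/1), width = 1/1 - 0/1 = 1/1
  'e': [0/1 + 1/1*0/1, 0/1 + 1/1*1/6) = [0/1, 1/6) <- contains code 1/144
  'f': [0/1 + 1/1*1/6, 0/1 + 1/1*1/3) = [1/6, 1/3)
  'b': [0/1 + 1/1*1/3, 0/1 + 1/1*1/1) = [1/3, 1/1)
  emit 'e', narrow to [0/1, 1/6)
Step 2: interval [0/1, 1/6), width = 1/6 - 0/1 = 1/6
  'e': [0/1 + 1/6*0/1, 0/1 + 1/6*1/6) = [0/1, 1/36) <- contains code 1/144
  'f': [0/1 + 1/6*1/6, 0/1 + 1/6*1/3) = [1/36, 1/18)
  'b': [0/1 + 1/6*1/3, 0/1 + 1/6*1/1) = [1/18, 1/6)
  emit 'e', narrow to [0/1, 1/36)
Step 3: interval [0/1, 1/36), width = 1/36 - 0/1 = 1/36
  'e': [0/1 + 1/36*0/1, 0/1 + 1/36*1/6) = [0/1, 1/216)
  'f': [0/1 + 1/36*1/6, 0/1 + 1/36*1/3) = [1/216, 1/108) <- contains code 1/144
  'b': [0/1 + 1/36*1/3, 0/1 + 1/36*1/1) = [1/108, 1/36)
  emit 'f', narrow to [1/216, 1/108)

Answer: symbol=e low=0/1 high=1/6
symbol=e low=0/1 high=1/36
symbol=f low=1/216 high=1/108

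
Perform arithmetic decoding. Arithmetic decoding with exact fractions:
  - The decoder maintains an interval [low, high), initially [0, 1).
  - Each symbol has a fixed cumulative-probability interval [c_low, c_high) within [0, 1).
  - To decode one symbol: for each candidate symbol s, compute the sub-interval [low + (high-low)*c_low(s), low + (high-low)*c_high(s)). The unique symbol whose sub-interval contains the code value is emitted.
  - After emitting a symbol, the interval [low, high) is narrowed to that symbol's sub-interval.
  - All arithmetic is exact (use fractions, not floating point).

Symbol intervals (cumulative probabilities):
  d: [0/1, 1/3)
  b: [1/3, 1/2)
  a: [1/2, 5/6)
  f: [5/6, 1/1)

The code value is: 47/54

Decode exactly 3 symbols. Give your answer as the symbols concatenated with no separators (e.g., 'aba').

Step 1: interval [0/1, 1/1), width = 1/1 - 0/1 = 1/1
  'd': [0/1 + 1/1*0/1, 0/1 + 1/1*1/3) = [0/1, 1/3)
  'b': [0/1 + 1/1*1/3, 0/1 + 1/1*1/2) = [1/3, 1/2)
  'a': [0/1 + 1/1*1/2, 0/1 + 1/1*5/6) = [1/2, 5/6)
  'f': [0/1 + 1/1*5/6, 0/1 + 1/1*1/1) = [5/6, 1/1) <- contains code 47/54
  emit 'f', narrow to [5/6, 1/1)
Step 2: interval [5/6, 1/1), width = 1/1 - 5/6 = 1/6
  'd': [5/6 + 1/6*0/1, 5/6 + 1/6*1/3) = [5/6, 8/9) <- contains code 47/54
  'b': [5/6 + 1/6*1/3, 5/6 + 1/6*1/2) = [8/9, 11/12)
  'a': [5/6 + 1/6*1/2, 5/6 + 1/6*5/6) = [11/12, 35/36)
  'f': [5/6 + 1/6*5/6, 5/6 + 1/6*1/1) = [35/36, 1/1)
  emit 'd', narrow to [5/6, 8/9)
Step 3: interval [5/6, 8/9), width = 8/9 - 5/6 = 1/18
  'd': [5/6 + 1/18*0/1, 5/6 + 1/18*1/3) = [5/6, 23/27)
  'b': [5/6 + 1/18*1/3, 5/6 + 1/18*1/2) = [23/27, 31/36)
  'a': [5/6 + 1/18*1/2, 5/6 + 1/18*5/6) = [31/36, 95/108) <- contains code 47/54
  'f': [5/6 + 1/18*5/6, 5/6 + 1/18*1/1) = [95/108, 8/9)
  emit 'a', narrow to [31/36, 95/108)

Answer: fda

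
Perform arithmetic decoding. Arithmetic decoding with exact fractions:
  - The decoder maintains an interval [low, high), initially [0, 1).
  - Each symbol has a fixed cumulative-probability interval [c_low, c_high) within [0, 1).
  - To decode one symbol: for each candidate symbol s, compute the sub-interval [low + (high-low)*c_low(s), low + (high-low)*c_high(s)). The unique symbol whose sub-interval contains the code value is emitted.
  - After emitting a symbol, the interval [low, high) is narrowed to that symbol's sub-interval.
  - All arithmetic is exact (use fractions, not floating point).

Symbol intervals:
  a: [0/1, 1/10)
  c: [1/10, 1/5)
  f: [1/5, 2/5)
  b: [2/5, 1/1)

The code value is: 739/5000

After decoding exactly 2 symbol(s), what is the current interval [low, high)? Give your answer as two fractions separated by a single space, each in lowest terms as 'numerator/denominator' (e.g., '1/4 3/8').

Answer: 7/50 1/5

Derivation:
Step 1: interval [0/1, 1/1), width = 1/1 - 0/1 = 1/1
  'a': [0/1 + 1/1*0/1, 0/1 + 1/1*1/10) = [0/1, 1/10)
  'c': [0/1 + 1/1*1/10, 0/1 + 1/1*1/5) = [1/10, 1/5) <- contains code 739/5000
  'f': [0/1 + 1/1*1/5, 0/1 + 1/1*2/5) = [1/5, 2/5)
  'b': [0/1 + 1/1*2/5, 0/1 + 1/1*1/1) = [2/5, 1/1)
  emit 'c', narrow to [1/10, 1/5)
Step 2: interval [1/10, 1/5), width = 1/5 - 1/10 = 1/10
  'a': [1/10 + 1/10*0/1, 1/10 + 1/10*1/10) = [1/10, 11/100)
  'c': [1/10 + 1/10*1/10, 1/10 + 1/10*1/5) = [11/100, 3/25)
  'f': [1/10 + 1/10*1/5, 1/10 + 1/10*2/5) = [3/25, 7/50)
  'b': [1/10 + 1/10*2/5, 1/10 + 1/10*1/1) = [7/50, 1/5) <- contains code 739/5000
  emit 'b', narrow to [7/50, 1/5)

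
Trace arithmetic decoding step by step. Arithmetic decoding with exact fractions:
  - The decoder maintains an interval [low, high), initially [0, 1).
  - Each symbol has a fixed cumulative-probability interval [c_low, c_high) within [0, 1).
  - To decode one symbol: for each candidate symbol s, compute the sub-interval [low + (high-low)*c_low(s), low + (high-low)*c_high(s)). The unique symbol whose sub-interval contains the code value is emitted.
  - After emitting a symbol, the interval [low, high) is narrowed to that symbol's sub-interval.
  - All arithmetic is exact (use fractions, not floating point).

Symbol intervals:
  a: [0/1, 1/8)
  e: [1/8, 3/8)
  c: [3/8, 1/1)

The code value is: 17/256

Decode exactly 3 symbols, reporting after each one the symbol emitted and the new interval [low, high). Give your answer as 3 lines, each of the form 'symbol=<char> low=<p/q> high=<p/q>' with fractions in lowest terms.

Answer: symbol=a low=0/1 high=1/8
symbol=c low=3/64 high=1/8
symbol=e low=29/512 high=39/512

Derivation:
Step 1: interval [0/1, 1/1), width = 1/1 - 0/1 = 1/1
  'a': [0/1 + 1/1*0/1, 0/1 + 1/1*1/8) = [0/1, 1/8) <- contains code 17/256
  'e': [0/1 + 1/1*1/8, 0/1 + 1/1*3/8) = [1/8, 3/8)
  'c': [0/1 + 1/1*3/8, 0/1 + 1/1*1/1) = [3/8, 1/1)
  emit 'a', narrow to [0/1, 1/8)
Step 2: interval [0/1, 1/8), width = 1/8 - 0/1 = 1/8
  'a': [0/1 + 1/8*0/1, 0/1 + 1/8*1/8) = [0/1, 1/64)
  'e': [0/1 + 1/8*1/8, 0/1 + 1/8*3/8) = [1/64, 3/64)
  'c': [0/1 + 1/8*3/8, 0/1 + 1/8*1/1) = [3/64, 1/8) <- contains code 17/256
  emit 'c', narrow to [3/64, 1/8)
Step 3: interval [3/64, 1/8), width = 1/8 - 3/64 = 5/64
  'a': [3/64 + 5/64*0/1, 3/64 + 5/64*1/8) = [3/64, 29/512)
  'e': [3/64 + 5/64*1/8, 3/64 + 5/64*3/8) = [29/512, 39/512) <- contains code 17/256
  'c': [3/64 + 5/64*3/8, 3/64 + 5/64*1/1) = [39/512, 1/8)
  emit 'e', narrow to [29/512, 39/512)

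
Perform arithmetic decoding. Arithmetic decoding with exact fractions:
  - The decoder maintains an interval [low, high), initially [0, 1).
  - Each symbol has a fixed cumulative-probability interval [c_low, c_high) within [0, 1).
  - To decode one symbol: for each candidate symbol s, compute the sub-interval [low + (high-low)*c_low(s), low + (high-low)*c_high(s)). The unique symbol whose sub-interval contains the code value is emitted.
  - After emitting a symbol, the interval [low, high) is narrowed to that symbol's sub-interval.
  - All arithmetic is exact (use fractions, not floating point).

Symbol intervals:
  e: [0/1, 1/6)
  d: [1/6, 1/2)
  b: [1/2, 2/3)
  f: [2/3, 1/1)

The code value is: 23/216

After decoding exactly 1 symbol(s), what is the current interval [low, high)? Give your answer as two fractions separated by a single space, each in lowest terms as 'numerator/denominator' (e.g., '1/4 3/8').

Answer: 0/1 1/6

Derivation:
Step 1: interval [0/1, 1/1), width = 1/1 - 0/1 = 1/1
  'e': [0/1 + 1/1*0/1, 0/1 + 1/1*1/6) = [0/1, 1/6) <- contains code 23/216
  'd': [0/1 + 1/1*1/6, 0/1 + 1/1*1/2) = [1/6, 1/2)
  'b': [0/1 + 1/1*1/2, 0/1 + 1/1*2/3) = [1/2, 2/3)
  'f': [0/1 + 1/1*2/3, 0/1 + 1/1*1/1) = [2/3, 1/1)
  emit 'e', narrow to [0/1, 1/6)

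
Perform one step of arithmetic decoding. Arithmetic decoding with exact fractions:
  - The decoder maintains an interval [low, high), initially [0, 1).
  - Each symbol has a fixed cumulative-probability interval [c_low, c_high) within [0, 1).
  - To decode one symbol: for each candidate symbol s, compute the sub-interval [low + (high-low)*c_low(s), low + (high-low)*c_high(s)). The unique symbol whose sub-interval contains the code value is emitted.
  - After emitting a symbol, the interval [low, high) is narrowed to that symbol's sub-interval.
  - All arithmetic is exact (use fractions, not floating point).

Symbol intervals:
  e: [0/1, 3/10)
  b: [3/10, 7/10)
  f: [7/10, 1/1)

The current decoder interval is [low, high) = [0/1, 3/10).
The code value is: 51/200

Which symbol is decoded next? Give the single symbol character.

Interval width = high − low = 3/10 − 0/1 = 3/10
Scaled code = (code − low) / width = (51/200 − 0/1) / 3/10 = 17/20
  e: [0/1, 3/10) 
  b: [3/10, 7/10) 
  f: [7/10, 1/1) ← scaled code falls here ✓

Answer: f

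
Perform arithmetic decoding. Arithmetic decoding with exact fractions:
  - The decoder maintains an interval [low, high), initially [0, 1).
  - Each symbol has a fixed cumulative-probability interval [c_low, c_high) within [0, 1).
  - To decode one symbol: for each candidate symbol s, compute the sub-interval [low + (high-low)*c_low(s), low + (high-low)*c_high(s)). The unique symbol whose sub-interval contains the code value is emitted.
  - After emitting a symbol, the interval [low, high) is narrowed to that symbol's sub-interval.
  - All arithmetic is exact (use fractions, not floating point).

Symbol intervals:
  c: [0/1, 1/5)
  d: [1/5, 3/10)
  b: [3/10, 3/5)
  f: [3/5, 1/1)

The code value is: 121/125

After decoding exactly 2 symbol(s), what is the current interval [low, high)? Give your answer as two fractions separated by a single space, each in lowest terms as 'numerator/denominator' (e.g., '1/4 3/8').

Answer: 21/25 1/1

Derivation:
Step 1: interval [0/1, 1/1), width = 1/1 - 0/1 = 1/1
  'c': [0/1 + 1/1*0/1, 0/1 + 1/1*1/5) = [0/1, 1/5)
  'd': [0/1 + 1/1*1/5, 0/1 + 1/1*3/10) = [1/5, 3/10)
  'b': [0/1 + 1/1*3/10, 0/1 + 1/1*3/5) = [3/10, 3/5)
  'f': [0/1 + 1/1*3/5, 0/1 + 1/1*1/1) = [3/5, 1/1) <- contains code 121/125
  emit 'f', narrow to [3/5, 1/1)
Step 2: interval [3/5, 1/1), width = 1/1 - 3/5 = 2/5
  'c': [3/5 + 2/5*0/1, 3/5 + 2/5*1/5) = [3/5, 17/25)
  'd': [3/5 + 2/5*1/5, 3/5 + 2/5*3/10) = [17/25, 18/25)
  'b': [3/5 + 2/5*3/10, 3/5 + 2/5*3/5) = [18/25, 21/25)
  'f': [3/5 + 2/5*3/5, 3/5 + 2/5*1/1) = [21/25, 1/1) <- contains code 121/125
  emit 'f', narrow to [21/25, 1/1)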